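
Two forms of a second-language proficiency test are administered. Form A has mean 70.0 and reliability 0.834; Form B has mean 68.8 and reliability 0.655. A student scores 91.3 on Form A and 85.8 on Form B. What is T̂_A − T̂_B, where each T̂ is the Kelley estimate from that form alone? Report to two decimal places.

T̂_A = 0.834(91.3) + 0.166(70.0) = 87.7642
T̂_B = 0.655(85.8) + 0.345(68.8) = 79.9350
T̂_A − T̂_B = 7.8292

7.83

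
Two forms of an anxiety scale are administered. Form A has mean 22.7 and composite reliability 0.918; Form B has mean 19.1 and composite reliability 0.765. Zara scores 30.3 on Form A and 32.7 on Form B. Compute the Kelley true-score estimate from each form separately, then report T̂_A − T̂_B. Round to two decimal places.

0.17

T̂_A = 0.918(30.3) + 0.082(22.7) = 29.6768
T̂_B = 0.765(32.7) + 0.235(19.1) = 29.5040
T̂_A − T̂_B = 0.1728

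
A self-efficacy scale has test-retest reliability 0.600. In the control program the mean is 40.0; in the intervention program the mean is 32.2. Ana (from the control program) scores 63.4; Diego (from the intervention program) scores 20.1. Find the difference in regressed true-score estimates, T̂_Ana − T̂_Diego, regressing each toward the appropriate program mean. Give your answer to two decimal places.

29.10

T̂_Ana = 0.600(63.4) + 0.400(40.0) = 54.0400
T̂_Diego = 0.600(20.1) + 0.400(32.2) = 24.9400
Difference = 54.0400 − 24.9400 = 29.1000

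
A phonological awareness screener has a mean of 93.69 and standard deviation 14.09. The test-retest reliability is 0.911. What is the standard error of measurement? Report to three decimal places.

SEM = SD · √(1 − ρ) = 14.09 × √0.089 = 14.09 × 0.2983 = 4.2035

4.203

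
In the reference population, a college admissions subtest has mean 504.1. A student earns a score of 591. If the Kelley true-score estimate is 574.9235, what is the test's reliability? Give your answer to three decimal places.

0.815

T̂ = ρX + (1 − ρ)μ  ⇒  T̂ − μ = ρ(X − μ)
ρ = (T̂ − μ)/(X − μ) = (574.9235 − 504.1) / (591 − 504.1) = 70.8235 / 86.9 = 0.81500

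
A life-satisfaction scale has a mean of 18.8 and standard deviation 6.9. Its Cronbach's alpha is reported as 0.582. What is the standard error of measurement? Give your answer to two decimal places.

4.46

SEM = SD · √(1 − ρ) = 6.9 × √0.418 = 6.9 × 0.6465 = 4.461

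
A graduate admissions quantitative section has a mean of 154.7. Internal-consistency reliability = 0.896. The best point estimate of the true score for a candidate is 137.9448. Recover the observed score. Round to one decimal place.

T̂ = ρX + (1 − ρ)μ  ⇒  X = (T̂ − (1 − ρ)μ) / ρ
X = (137.9448 − 0.104 × 154.7) / 0.896 = (137.9448 − 16.0888) / 0.896 = 121.8560 / 0.896 = 136.000

136.0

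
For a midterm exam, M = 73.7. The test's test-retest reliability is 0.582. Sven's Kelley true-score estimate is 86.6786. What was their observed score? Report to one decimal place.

96.0

T̂ = ρX + (1 − ρ)μ  ⇒  X = (T̂ − (1 − ρ)μ) / ρ
X = (86.6786 − 0.418 × 73.7) / 0.582 = (86.6786 − 30.8066) / 0.582 = 55.8720 / 0.582 = 96.000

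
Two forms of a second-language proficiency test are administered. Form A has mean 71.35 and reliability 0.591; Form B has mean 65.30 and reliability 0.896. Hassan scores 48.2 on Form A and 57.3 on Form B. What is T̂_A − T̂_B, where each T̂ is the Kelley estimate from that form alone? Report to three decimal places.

-0.464

T̂_A = 0.591(48.2) + 0.409(71.35) = 57.66835
T̂_B = 0.896(57.3) + 0.104(65.30) = 58.13200
T̂_A − T̂_B = -0.46365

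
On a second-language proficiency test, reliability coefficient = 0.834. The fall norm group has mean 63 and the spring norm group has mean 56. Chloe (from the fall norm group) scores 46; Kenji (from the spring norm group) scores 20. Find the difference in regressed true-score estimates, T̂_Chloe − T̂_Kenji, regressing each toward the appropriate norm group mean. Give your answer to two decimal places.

T̂_Chloe = 0.834(46) + 0.166(63) = 48.8220
T̂_Kenji = 0.834(20) + 0.166(56) = 25.9760
Difference = 48.8220 − 25.9760 = 22.8460

22.85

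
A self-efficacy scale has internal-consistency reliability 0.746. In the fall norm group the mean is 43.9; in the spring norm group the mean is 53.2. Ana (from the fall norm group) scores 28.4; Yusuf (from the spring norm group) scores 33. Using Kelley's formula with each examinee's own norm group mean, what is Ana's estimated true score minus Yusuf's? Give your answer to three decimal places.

-5.794

T̂_Ana = 0.746(28.4) + 0.254(43.9) = 32.33700
T̂_Yusuf = 0.746(33) + 0.254(53.2) = 38.13080
Difference = 32.33700 − 38.13080 = -5.79380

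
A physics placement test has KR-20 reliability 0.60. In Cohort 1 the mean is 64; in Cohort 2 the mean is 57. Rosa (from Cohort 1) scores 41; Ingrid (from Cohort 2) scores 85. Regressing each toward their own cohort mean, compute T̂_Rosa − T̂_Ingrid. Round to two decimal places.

-23.60

T̂_Rosa = 0.60(41) + 0.40(64) = 50.2000
T̂_Ingrid = 0.60(85) + 0.40(57) = 73.8000
Difference = 50.2000 − 73.8000 = -23.6000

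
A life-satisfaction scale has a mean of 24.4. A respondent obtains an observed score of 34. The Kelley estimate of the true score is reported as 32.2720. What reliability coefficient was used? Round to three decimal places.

0.820

T̂ = ρX + (1 − ρ)μ  ⇒  T̂ − μ = ρ(X − μ)
ρ = (T̂ − μ)/(X − μ) = (32.2720 − 24.4) / (34 − 24.4) = 7.8720 / 9.6 = 0.82000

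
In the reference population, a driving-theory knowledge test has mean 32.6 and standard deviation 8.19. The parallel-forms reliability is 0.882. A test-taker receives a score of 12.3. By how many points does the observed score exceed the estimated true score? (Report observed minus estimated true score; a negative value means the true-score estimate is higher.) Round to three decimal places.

Weight the observed score by reliability and the mean by (1 − reliability): T̂ = 0.882·12.3 + 0.118·32.6 = 10.8486 + 3.8468 = 14.69540.
X − T̂ = 12.3 − 14.6954 = -2.3954 → -2.395

-2.395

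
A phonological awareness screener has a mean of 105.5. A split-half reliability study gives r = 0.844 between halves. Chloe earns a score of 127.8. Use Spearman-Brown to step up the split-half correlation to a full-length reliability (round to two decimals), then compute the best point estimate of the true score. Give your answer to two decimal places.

Spearman-Brown: ρ = 2r/(1 + r) = 2(0.844)/(1 + 0.844) = 1.6880/1.844 = 0.9154 → 0.92
Regress the observed score toward the mean by the unreliability: T̂ = 0.92·127.8 + 0.08·105.5 = 117.576 + 8.440 = 126.016.

126.02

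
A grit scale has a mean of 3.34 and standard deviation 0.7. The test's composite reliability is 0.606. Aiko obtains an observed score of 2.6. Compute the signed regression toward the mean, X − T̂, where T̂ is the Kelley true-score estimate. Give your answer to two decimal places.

Kelley's formula gives T̂ = 0.606·2.6 + 0.394·3.34 = 1.5756 + 1.31596 = 2.8916.
X − T̂ = 2.6 − 2.892 = -0.292 → -0.29

-0.29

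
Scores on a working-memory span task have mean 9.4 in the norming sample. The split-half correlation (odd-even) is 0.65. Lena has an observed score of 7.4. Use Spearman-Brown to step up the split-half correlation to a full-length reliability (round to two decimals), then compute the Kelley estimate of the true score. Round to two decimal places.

Spearman-Brown: ρ = 2r/(1 + r) = 2(0.65)/(1 + 0.65) = 1.300/1.65 = 0.7879 → 0.79
T̂ = 0.79(7.4) + 0.21(9.4) = 5.846 + 1.974 = 7.820 → 7.82

7.82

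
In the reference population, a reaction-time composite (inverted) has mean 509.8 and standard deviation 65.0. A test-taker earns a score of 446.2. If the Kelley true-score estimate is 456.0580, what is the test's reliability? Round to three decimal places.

T̂ = ρX + (1 − ρ)μ  ⇒  T̂ − μ = ρ(X − μ)
ρ = (T̂ − μ)/(X − μ) = (456.0580 − 509.8) / (446.2 − 509.8) = -53.7420 / -63.6 = 0.84500

0.845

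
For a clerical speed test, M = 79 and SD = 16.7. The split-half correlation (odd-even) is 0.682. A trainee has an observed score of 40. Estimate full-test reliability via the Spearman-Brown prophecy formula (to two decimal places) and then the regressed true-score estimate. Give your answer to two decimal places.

47.41

Spearman-Brown: ρ = 2r/(1 + r) = 2(0.682)/(1 + 0.682) = 1.3640/1.682 = 0.8109 → 0.81
T̂ = 0.81(40) + 0.19(79) = 32.40 + 15.01 = 47.410 → 47.41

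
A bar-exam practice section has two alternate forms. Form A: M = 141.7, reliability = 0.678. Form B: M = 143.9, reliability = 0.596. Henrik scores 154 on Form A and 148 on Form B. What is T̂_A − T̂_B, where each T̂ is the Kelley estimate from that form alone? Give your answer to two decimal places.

T̂_A = 0.678(154) + 0.322(141.7) = 150.0394
T̂_B = 0.596(148) + 0.404(143.9) = 146.3436
T̂_A − T̂_B = 3.6958

3.70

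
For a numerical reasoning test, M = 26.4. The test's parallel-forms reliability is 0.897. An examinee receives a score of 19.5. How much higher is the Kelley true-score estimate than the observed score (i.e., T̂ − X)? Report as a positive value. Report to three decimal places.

Kelley's formula gives T̂ = 0.897·19.5 + 0.103·26.4 = 17.4915 + 2.7192 = 20.21070.
T̂ − X = 20.2107 − 19.5 = 0.7107 → 0.711

0.711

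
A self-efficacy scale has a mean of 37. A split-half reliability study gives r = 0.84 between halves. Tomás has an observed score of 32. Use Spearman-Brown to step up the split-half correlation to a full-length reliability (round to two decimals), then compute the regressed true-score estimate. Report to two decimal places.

Spearman-Brown: ρ = 2r/(1 + r) = 2(0.84)/(1 + 0.84) = 1.680/1.84 = 0.9130 → 0.91
Kelley's formula gives T̂ = 0.91·32 + 0.09·37 = 29.12 + 3.33 = 32.450.

32.45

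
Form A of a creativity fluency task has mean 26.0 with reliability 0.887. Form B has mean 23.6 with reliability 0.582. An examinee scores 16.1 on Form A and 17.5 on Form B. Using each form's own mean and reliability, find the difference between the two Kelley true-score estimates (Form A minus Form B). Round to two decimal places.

T̂_A = 0.887(16.1) + 0.113(26.0) = 17.2187
T̂_B = 0.582(17.5) + 0.418(23.6) = 20.0498
T̂_A − T̂_B = -2.8311

-2.83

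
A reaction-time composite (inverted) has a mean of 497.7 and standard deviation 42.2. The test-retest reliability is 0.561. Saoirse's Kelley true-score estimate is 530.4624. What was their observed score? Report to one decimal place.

T̂ = ρX + (1 − ρ)μ  ⇒  X = (T̂ − (1 − ρ)μ) / ρ
X = (530.4624 − 0.439 × 497.7) / 0.561 = (530.4624 − 218.4903) / 0.561 = 311.9721 / 0.561 = 556.100

556.1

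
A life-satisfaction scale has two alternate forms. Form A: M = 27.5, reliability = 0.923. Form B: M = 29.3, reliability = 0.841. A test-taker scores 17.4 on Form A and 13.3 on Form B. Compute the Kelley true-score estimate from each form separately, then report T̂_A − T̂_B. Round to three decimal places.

2.334

T̂_A = 0.923(17.4) + 0.077(27.5) = 18.17770
T̂_B = 0.841(13.3) + 0.159(29.3) = 15.84400
T̂_A − T̂_B = 2.33370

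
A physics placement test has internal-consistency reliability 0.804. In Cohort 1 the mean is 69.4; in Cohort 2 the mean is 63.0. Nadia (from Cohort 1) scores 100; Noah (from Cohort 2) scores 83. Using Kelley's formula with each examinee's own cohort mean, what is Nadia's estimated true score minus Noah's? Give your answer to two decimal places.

14.92

T̂_Nadia = 0.804(100) + 0.196(69.4) = 94.0024
T̂_Noah = 0.804(83) + 0.196(63.0) = 79.0800
Difference = 94.0024 − 79.0800 = 14.9224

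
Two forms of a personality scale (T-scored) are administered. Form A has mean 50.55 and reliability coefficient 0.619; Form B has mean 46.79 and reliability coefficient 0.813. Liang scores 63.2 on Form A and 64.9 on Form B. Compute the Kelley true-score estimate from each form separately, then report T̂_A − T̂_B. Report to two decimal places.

-3.13

T̂_A = 0.619(63.2) + 0.381(50.55) = 58.3804
T̂_B = 0.813(64.9) + 0.187(46.79) = 61.5134
T̂_A − T̂_B = -3.1331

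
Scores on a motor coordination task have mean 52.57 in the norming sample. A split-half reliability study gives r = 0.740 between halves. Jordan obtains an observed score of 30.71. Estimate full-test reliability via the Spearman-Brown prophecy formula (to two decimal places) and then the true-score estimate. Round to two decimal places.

33.99

Spearman-Brown: ρ = 2r/(1 + r) = 2(0.740)/(1 + 0.740) = 1.4800/1.740 = 0.8506 → 0.85
T̂ = ρX + (1 − ρ)μ
  = 0.85 × 30.71 + 0.15 × 52.57
  = 26.1035 + 7.8855
  = 33.989
  ≈ 33.99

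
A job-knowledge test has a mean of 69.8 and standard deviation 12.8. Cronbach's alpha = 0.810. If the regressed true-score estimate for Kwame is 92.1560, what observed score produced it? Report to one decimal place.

97.4

T̂ = ρX + (1 − ρ)μ  ⇒  X = (T̂ − (1 − ρ)μ) / ρ
X = (92.1560 − 0.190 × 69.8) / 0.810 = (92.1560 − 13.2620) / 0.810 = 78.8940 / 0.810 = 97.400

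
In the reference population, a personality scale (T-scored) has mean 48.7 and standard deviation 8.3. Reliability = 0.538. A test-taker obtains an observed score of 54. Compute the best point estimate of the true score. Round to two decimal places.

51.55

T̂ = ρX + (1 − ρ)μ
  = 0.538 × 54 + 0.462 × 48.7
  = 29.052 + 22.4994
  = 51.551
  ≈ 51.55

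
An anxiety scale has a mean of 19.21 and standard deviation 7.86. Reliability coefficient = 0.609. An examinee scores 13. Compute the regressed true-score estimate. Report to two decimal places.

15.43

T̂ = 0.609(13) + 0.391(19.21) = 7.917 + 7.51111 = 15.428 → 15.43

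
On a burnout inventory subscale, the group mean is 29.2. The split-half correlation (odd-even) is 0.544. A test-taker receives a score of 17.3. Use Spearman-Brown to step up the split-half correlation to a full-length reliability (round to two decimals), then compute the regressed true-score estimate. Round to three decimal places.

20.870

Spearman-Brown: ρ = 2r/(1 + r) = 2(0.544)/(1 + 0.544) = 1.0880/1.544 = 0.7047 → 0.70
T̂ = ρX + (1 − ρ)μ
  = 0.70 × 17.3 + 0.30 × 29.2
  = 12.110 + 8.760
  = 20.8700
  ≈ 20.870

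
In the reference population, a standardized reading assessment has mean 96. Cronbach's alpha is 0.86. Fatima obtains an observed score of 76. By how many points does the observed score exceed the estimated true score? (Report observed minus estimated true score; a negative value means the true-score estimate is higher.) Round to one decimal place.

-2.8

T̂ = ρX + (1 − ρ)μ
  = 0.86 × 76 + 0.14 × 96
  = 65.36 + 13.44
  = 78.800
  ≈ 78.80
X − T̂ = 76 − 78.80 = -2.80 → -2.8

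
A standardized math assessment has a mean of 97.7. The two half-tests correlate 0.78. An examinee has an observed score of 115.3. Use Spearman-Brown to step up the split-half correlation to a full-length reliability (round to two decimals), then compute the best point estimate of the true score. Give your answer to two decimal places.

113.19

Spearman-Brown: ρ = 2r/(1 + r) = 2(0.78)/(1 + 0.78) = 1.560/1.78 = 0.8764 → 0.88
T̂ = 0.88(115.3) + 0.12(97.7) = 101.464 + 11.724 = 113.188 → 113.19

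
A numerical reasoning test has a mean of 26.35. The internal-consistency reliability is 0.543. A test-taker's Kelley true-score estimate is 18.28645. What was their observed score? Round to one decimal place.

T̂ = ρX + (1 − ρ)μ  ⇒  X = (T̂ − (1 − ρ)μ) / ρ
X = (18.28645 − 0.457 × 26.35) / 0.543 = (18.28645 − 12.04195) / 0.543 = 6.24450 / 0.543 = 11.500

11.5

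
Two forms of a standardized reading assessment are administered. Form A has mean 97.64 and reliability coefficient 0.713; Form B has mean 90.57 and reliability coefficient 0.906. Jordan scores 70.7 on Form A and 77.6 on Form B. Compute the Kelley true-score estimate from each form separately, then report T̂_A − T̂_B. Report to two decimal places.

-0.39

T̂_A = 0.713(70.7) + 0.287(97.64) = 78.4318
T̂_B = 0.906(77.6) + 0.094(90.57) = 78.8192
T̂_A − T̂_B = -0.3874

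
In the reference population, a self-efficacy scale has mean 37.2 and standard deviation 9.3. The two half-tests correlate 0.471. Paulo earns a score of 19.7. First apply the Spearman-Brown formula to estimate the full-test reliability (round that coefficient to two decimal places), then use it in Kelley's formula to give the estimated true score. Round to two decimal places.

26.00

Spearman-Brown: ρ = 2r/(1 + r) = 2(0.471)/(1 + 0.471) = 0.9420/1.471 = 0.6404 → 0.64
T̂ = 0.64(19.7) + 0.36(37.2) = 12.608 + 13.392 = 26.000 → 26.00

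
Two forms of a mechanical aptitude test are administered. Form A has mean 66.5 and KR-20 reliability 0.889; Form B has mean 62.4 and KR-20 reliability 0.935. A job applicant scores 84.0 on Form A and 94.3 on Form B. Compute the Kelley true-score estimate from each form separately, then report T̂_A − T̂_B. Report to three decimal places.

-10.169

T̂_A = 0.889(84.0) + 0.111(66.5) = 82.05750
T̂_B = 0.935(94.3) + 0.065(62.4) = 92.22650
T̂_A − T̂_B = -10.16900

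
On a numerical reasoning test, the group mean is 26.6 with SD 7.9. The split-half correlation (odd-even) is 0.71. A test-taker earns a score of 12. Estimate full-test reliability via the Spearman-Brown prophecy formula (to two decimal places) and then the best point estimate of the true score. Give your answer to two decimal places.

Spearman-Brown: ρ = 2r/(1 + r) = 2(0.71)/(1 + 0.71) = 1.420/1.71 = 0.8304 → 0.83
T̂ = ρX + (1 − ρ)μ
  = 0.83 × 12 + 0.17 × 26.6
  = 9.96 + 4.522
  = 14.482
  ≈ 14.48

14.48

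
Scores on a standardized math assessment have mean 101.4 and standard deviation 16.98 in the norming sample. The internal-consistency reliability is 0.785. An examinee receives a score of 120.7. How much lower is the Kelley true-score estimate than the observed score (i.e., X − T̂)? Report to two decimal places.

4.15

T̂ = 0.785(120.7) + 0.215(101.4) = 94.7495 + 21.8010 = 116.5505 → 116.551
X − T̂ = 120.7 − 116.551 = 4.149 → 4.15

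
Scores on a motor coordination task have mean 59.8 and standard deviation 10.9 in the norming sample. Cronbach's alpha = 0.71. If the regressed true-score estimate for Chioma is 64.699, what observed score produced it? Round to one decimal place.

66.7

T̂ = ρX + (1 − ρ)μ  ⇒  X = (T̂ − (1 − ρ)μ) / ρ
X = (64.699 − 0.29 × 59.8) / 0.71 = (64.699 − 17.342) / 0.71 = 47.357 / 0.71 = 66.700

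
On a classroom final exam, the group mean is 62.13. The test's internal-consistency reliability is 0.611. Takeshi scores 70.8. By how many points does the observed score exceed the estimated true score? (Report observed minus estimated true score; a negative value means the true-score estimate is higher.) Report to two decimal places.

T̂ = 0.611(70.8) + 0.389(62.13) = 43.2588 + 24.16857 = 67.4274 → 67.427
X − T̂ = 70.8 − 67.427 = 3.373 → 3.37

3.37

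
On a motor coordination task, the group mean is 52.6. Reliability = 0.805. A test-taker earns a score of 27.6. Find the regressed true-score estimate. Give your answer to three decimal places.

32.475

Kelley's formula gives T̂ = 0.805·27.6 + 0.195·52.6 = 22.2180 + 10.2570 = 32.4750.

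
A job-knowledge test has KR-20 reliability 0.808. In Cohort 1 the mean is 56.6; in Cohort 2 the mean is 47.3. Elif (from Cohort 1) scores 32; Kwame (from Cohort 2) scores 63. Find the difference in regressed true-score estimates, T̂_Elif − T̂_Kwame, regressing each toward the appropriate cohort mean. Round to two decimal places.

T̂_Elif = 0.808(32) + 0.192(56.6) = 36.7232
T̂_Kwame = 0.808(63) + 0.192(47.3) = 59.9856
Difference = 36.7232 − 59.9856 = -23.2624

-23.26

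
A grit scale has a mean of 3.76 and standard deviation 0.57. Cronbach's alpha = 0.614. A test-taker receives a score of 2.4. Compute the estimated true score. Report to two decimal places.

2.92

T̂ = 0.614(2.4) + 0.386(3.76) = 1.4736 + 1.45136 = 2.925 → 2.92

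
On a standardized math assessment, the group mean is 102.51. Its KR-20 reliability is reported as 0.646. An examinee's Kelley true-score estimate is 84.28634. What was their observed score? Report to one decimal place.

T̂ = ρX + (1 − ρ)μ  ⇒  X = (T̂ − (1 − ρ)μ) / ρ
X = (84.28634 − 0.354 × 102.51) / 0.646 = (84.28634 − 36.28854) / 0.646 = 47.99780 / 0.646 = 74.300

74.3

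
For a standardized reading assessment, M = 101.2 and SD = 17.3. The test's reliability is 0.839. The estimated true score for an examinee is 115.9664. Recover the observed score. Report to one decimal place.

118.8

T̂ = ρX + (1 − ρ)μ  ⇒  X = (T̂ − (1 − ρ)μ) / ρ
X = (115.9664 − 0.161 × 101.2) / 0.839 = (115.9664 − 16.2932) / 0.839 = 99.6732 / 0.839 = 118.800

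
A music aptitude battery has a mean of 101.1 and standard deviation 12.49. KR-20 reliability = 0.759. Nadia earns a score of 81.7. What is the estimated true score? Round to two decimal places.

Kelley's formula gives T̂ = 0.759·81.7 + 0.241·101.1 = 62.0103 + 24.3651 = 86.375.

86.38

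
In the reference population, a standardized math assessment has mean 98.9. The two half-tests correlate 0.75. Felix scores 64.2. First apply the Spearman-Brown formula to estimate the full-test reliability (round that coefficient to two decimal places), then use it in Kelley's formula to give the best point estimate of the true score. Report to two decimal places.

69.06

Spearman-Brown: ρ = 2r/(1 + r) = 2(0.75)/(1 + 0.75) = 1.500/1.75 = 0.8571 → 0.86
Regress the observed score toward the mean by the unreliability: T̂ = 0.86·64.2 + 0.14·98.9 = 55.212 + 13.846 = 69.058.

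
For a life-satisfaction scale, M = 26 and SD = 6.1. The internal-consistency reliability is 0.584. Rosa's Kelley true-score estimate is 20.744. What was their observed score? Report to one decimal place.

T̂ = ρX + (1 − ρ)μ  ⇒  X = (T̂ − (1 − ρ)μ) / ρ
X = (20.744 − 0.416 × 26) / 0.584 = (20.744 − 10.816) / 0.584 = 9.928 / 0.584 = 17.000

17.0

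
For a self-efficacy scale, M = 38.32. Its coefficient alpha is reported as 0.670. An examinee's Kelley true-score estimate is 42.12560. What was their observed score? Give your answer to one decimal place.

T̂ = ρX + (1 − ρ)μ  ⇒  X = (T̂ − (1 − ρ)μ) / ρ
X = (42.12560 − 0.330 × 38.32) / 0.670 = (42.12560 − 12.64560) / 0.670 = 29.48000 / 0.670 = 44.000

44.0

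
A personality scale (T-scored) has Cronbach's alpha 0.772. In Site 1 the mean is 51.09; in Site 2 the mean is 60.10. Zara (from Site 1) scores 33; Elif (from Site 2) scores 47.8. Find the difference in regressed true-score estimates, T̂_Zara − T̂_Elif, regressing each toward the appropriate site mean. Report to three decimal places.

-13.480

T̂_Zara = 0.772(33) + 0.228(51.09) = 37.12452
T̂_Elif = 0.772(47.8) + 0.228(60.10) = 50.60440
Difference = 37.12452 − 50.60440 = -13.47988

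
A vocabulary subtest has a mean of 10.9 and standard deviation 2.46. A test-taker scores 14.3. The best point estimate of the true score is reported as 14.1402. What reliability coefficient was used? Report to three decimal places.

0.953

T̂ = ρX + (1 − ρ)μ  ⇒  T̂ − μ = ρ(X − μ)
ρ = (T̂ − μ)/(X − μ) = (14.1402 − 10.9) / (14.3 − 10.9) = 3.2402 / 3.4 = 0.95300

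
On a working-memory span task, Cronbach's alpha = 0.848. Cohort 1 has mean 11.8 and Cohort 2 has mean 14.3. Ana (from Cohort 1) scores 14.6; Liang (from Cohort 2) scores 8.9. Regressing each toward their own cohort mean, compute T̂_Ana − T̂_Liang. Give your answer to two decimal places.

T̂_Ana = 0.848(14.6) + 0.152(11.8) = 14.1744
T̂_Liang = 0.848(8.9) + 0.152(14.3) = 9.7208
Difference = 14.1744 − 9.7208 = 4.4536

4.45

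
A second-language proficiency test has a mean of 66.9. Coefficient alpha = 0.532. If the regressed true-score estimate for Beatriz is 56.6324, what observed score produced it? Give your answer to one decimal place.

T̂ = ρX + (1 − ρ)μ  ⇒  X = (T̂ − (1 − ρ)μ) / ρ
X = (56.6324 − 0.468 × 66.9) / 0.532 = (56.6324 − 31.3092) / 0.532 = 25.3232 / 0.532 = 47.600

47.6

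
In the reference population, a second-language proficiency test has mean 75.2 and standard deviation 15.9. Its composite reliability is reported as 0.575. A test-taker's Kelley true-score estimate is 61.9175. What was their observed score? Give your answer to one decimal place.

T̂ = ρX + (1 − ρ)μ  ⇒  X = (T̂ − (1 − ρ)μ) / ρ
X = (61.9175 − 0.425 × 75.2) / 0.575 = (61.9175 − 31.9600) / 0.575 = 29.9575 / 0.575 = 52.100

52.1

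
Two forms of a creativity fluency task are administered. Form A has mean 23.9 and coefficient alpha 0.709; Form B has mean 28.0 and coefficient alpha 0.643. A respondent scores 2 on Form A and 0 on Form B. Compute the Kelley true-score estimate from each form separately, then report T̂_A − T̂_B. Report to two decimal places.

-1.62

T̂_A = 0.709(2) + 0.291(23.9) = 8.3729
T̂_B = 0.643(0) + 0.357(28.0) = 9.9960
T̂_A − T̂_B = -1.6231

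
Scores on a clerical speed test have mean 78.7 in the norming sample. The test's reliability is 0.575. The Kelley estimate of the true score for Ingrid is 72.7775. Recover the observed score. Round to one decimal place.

68.4

T̂ = ρX + (1 − ρ)μ  ⇒  X = (T̂ − (1 − ρ)μ) / ρ
X = (72.7775 − 0.425 × 78.7) / 0.575 = (72.7775 − 33.4475) / 0.575 = 39.3300 / 0.575 = 68.400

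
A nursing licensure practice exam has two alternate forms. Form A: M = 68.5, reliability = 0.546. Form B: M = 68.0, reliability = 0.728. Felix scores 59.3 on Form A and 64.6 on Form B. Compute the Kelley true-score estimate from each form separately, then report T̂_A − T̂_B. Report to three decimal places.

T̂_A = 0.546(59.3) + 0.454(68.5) = 63.47680
T̂_B = 0.728(64.6) + 0.272(68.0) = 65.52480
T̂_A − T̂_B = -2.04800

-2.048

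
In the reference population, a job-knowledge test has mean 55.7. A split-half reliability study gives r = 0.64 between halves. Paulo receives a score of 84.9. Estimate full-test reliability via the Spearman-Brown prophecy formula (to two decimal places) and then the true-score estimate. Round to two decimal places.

78.48

Spearman-Brown: ρ = 2r/(1 + r) = 2(0.64)/(1 + 0.64) = 1.280/1.64 = 0.7805 → 0.78
Regress the observed score toward the mean by the unreliability: T̂ = 0.78·84.9 + 0.22·55.7 = 66.222 + 12.254 = 78.476.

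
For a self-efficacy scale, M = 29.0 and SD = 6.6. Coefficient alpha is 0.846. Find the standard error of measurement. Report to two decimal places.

SEM = SD · √(1 − ρ) = 6.6 × √0.154 = 6.6 × 0.3924 = 2.590

2.59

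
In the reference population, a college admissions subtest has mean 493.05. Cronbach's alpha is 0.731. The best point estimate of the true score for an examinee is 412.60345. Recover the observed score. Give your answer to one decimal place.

383.0

T̂ = ρX + (1 − ρ)μ  ⇒  X = (T̂ − (1 − ρ)μ) / ρ
X = (412.60345 − 0.269 × 493.05) / 0.731 = (412.60345 − 132.63045) / 0.731 = 279.97300 / 0.731 = 383.000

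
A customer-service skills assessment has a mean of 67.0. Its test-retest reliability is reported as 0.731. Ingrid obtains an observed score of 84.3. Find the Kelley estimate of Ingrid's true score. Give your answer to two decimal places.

79.65

T̂ = ρX + (1 − ρ)μ
  = 0.731 × 84.3 + 0.269 × 67.0
  = 61.6233 + 18.0230
  = 79.646
  ≈ 79.65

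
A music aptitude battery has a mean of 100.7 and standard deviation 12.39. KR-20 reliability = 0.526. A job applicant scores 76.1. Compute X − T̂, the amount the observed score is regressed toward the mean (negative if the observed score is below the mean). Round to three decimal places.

Kelley's formula gives T̂ = 0.526·76.1 + 0.474·100.7 = 40.0286 + 47.7318 = 87.76040.
X − T̂ = 76.1 − 87.7604 = -11.6604 → -11.660

-11.660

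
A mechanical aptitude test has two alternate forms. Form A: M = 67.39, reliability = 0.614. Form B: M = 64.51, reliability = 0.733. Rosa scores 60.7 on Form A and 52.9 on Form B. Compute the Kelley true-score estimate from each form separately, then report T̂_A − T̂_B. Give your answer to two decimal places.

T̂_A = 0.614(60.7) + 0.386(67.39) = 63.2823
T̂_B = 0.733(52.9) + 0.267(64.51) = 55.9999
T̂_A − T̂_B = 7.2825

7.28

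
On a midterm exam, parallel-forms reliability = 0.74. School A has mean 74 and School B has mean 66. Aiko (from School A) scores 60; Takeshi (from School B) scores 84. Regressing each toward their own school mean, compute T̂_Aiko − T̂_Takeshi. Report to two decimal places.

T̂_Aiko = 0.74(60) + 0.26(74) = 63.6400
T̂_Takeshi = 0.74(84) + 0.26(66) = 79.3200
Difference = 63.6400 − 79.3200 = -15.6800

-15.68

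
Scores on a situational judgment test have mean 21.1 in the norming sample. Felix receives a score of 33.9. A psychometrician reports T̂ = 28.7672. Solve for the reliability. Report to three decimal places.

0.599

T̂ = ρX + (1 − ρ)μ  ⇒  T̂ − μ = ρ(X − μ)
ρ = (T̂ − μ)/(X − μ) = (28.7672 − 21.1) / (33.9 − 21.1) = 7.6672 / 12.8 = 0.59900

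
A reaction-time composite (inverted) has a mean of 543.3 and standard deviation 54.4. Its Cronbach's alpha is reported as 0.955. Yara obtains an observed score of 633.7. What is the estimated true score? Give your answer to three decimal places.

Weight the observed score by reliability and the mean by (1 − reliability): T̂ = 0.955·633.7 + 0.045·543.3 = 605.1835 + 24.4485 = 629.6320.

629.632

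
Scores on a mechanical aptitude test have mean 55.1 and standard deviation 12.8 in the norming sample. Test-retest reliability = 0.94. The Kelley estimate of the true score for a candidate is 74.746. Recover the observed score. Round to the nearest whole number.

T̂ = ρX + (1 − ρ)μ  ⇒  X = (T̂ − (1 − ρ)μ) / ρ
X = (74.746 − 0.06 × 55.1) / 0.94 = (74.746 − 3.306) / 0.94 = 71.440 / 0.94 = 76.00

76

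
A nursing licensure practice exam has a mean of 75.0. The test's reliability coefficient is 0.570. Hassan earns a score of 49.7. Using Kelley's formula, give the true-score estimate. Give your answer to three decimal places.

T̂ = 0.570(49.7) + 0.430(75.0) = 28.3290 + 32.2500 = 60.5790 → 60.579

60.579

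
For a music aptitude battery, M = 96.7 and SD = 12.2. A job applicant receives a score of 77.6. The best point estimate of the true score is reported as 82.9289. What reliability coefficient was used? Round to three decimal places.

0.721

T̂ = ρX + (1 − ρ)μ  ⇒  T̂ − μ = ρ(X − μ)
ρ = (T̂ − μ)/(X − μ) = (82.9289 − 96.7) / (77.6 − 96.7) = -13.7711 / -19.1 = 0.72100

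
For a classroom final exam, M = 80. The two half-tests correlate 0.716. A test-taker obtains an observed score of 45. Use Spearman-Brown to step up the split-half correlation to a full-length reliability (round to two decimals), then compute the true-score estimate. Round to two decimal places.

50.95

Spearman-Brown: ρ = 2r/(1 + r) = 2(0.716)/(1 + 0.716) = 1.4320/1.716 = 0.8345 → 0.83
Regress the observed score toward the mean by the unreliability: T̂ = 0.83·45 + 0.17·80 = 37.35 + 13.60 = 50.950.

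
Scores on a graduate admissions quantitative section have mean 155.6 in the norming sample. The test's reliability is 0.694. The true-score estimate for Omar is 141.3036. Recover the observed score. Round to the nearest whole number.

135

T̂ = ρX + (1 − ρ)μ  ⇒  X = (T̂ − (1 − ρ)μ) / ρ
X = (141.3036 − 0.306 × 155.6) / 0.694 = (141.3036 − 47.6136) / 0.694 = 93.6900 / 0.694 = 135.00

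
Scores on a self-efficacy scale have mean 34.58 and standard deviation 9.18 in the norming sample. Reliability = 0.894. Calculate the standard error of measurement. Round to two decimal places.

SEM = SD · √(1 − ρ) = 9.18 × √0.106 = 9.18 × 0.3256 = 2.989

2.99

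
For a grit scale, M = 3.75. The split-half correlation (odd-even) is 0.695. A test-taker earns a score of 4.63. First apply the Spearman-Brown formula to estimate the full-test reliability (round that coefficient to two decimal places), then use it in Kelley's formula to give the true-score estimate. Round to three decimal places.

Spearman-Brown: ρ = 2r/(1 + r) = 2(0.695)/(1 + 0.695) = 1.3900/1.695 = 0.8201 → 0.82
T̂ = 0.82(4.63) + 0.18(3.75) = 3.7966 + 0.6750 = 4.4716 → 4.472

4.472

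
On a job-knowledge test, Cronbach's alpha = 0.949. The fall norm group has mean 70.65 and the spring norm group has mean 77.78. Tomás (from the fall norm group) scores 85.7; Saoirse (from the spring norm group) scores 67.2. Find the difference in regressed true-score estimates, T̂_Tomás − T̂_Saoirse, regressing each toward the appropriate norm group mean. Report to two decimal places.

17.19

T̂_Tomás = 0.949(85.7) + 0.051(70.65) = 84.9325
T̂_Saoirse = 0.949(67.2) + 0.051(77.78) = 67.7396
Difference = 84.9325 − 67.7396 = 17.1929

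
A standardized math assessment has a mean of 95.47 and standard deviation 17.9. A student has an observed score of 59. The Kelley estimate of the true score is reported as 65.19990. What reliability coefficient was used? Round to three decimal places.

0.830

T̂ = ρX + (1 − ρ)μ  ⇒  T̂ − μ = ρ(X − μ)
ρ = (T̂ − μ)/(X − μ) = (65.19990 − 95.47) / (59 − 95.47) = -30.27010 / -36.47 = 0.83000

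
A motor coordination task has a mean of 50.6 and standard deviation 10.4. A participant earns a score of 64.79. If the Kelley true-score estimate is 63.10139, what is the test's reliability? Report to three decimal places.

0.881

T̂ = ρX + (1 − ρ)μ  ⇒  T̂ − μ = ρ(X − μ)
ρ = (T̂ − μ)/(X − μ) = (63.10139 − 50.6) / (64.79 − 50.6) = 12.50139 / 14.19 = 0.88100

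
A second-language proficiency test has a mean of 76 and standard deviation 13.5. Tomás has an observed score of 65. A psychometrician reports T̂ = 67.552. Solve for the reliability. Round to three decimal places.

0.768

T̂ = ρX + (1 − ρ)μ  ⇒  T̂ − μ = ρ(X − μ)
ρ = (T̂ − μ)/(X − μ) = (67.552 − 76) / (65 − 76) = -8.448 / -11.0 = 0.76800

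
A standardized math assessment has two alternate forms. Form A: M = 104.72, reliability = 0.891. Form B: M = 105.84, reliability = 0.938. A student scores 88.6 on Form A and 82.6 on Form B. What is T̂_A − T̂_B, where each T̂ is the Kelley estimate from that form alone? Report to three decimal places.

6.316

T̂_A = 0.891(88.6) + 0.109(104.72) = 90.35708
T̂_B = 0.938(82.6) + 0.062(105.84) = 84.04088
T̂_A − T̂_B = 6.31620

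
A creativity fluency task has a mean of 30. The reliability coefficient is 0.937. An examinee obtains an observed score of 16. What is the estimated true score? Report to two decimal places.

Kelley's formula gives T̂ = 0.937·16 + 0.063·30 = 14.992 + 1.890 = 16.882.

16.88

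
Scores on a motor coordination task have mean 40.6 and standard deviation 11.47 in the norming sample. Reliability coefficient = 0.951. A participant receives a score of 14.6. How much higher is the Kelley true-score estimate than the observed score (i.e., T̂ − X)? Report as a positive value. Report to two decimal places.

T̂ = ρX + (1 − ρ)μ
  = 0.951 × 14.6 + 0.049 × 40.6
  = 13.8846 + 1.9894
  = 15.8740
  ≈ 15.874
T̂ − X = 15.874 − 14.6 = 1.274 → 1.27

1.27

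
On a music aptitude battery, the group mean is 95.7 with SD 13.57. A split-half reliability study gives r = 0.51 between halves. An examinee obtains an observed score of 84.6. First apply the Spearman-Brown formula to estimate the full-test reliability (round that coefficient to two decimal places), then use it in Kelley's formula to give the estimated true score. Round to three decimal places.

Spearman-Brown: ρ = 2r/(1 + r) = 2(0.51)/(1 + 0.51) = 1.020/1.51 = 0.6755 → 0.68
T̂ = ρX + (1 − ρ)μ
  = 0.68 × 84.6 + 0.32 × 95.7
  = 57.528 + 30.624
  = 88.1520
  ≈ 88.152

88.152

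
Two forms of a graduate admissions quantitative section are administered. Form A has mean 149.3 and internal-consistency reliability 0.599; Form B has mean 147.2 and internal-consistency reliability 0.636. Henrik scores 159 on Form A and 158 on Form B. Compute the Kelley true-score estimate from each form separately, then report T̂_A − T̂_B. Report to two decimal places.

1.04

T̂_A = 0.599(159) + 0.401(149.3) = 155.1103
T̂_B = 0.636(158) + 0.364(147.2) = 154.0688
T̂_A − T̂_B = 1.0415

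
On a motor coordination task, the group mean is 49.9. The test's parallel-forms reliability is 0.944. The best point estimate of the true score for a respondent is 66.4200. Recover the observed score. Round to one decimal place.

T̂ = ρX + (1 − ρ)μ  ⇒  X = (T̂ − (1 − ρ)μ) / ρ
X = (66.4200 − 0.056 × 49.9) / 0.944 = (66.4200 − 2.7944) / 0.944 = 63.6256 / 0.944 = 67.400

67.4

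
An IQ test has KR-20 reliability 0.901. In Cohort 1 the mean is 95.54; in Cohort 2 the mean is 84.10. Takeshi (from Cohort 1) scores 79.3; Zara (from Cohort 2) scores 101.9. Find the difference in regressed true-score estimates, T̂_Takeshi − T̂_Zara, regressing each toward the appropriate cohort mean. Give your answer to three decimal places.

T̂_Takeshi = 0.901(79.3) + 0.099(95.54) = 80.90776
T̂_Zara = 0.901(101.9) + 0.099(84.10) = 100.13780
Difference = 80.90776 − 100.13780 = -19.23004

-19.230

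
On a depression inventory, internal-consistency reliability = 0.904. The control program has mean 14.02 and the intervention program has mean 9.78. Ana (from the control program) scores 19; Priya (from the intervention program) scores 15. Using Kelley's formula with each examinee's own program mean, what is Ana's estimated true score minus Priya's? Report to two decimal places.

4.02

T̂_Ana = 0.904(19) + 0.096(14.02) = 18.5219
T̂_Priya = 0.904(15) + 0.096(9.78) = 14.4989
Difference = 18.5219 − 14.4989 = 4.0230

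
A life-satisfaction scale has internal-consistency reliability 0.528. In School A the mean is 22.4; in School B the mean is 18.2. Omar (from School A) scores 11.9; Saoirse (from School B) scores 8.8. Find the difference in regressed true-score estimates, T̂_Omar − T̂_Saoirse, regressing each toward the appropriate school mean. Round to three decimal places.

T̂_Omar = 0.528(11.9) + 0.472(22.4) = 16.85600
T̂_Saoirse = 0.528(8.8) + 0.472(18.2) = 13.23680
Difference = 16.85600 − 13.23680 = 3.61920

3.619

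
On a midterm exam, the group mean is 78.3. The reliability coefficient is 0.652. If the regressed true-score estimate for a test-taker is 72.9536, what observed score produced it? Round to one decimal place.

T̂ = ρX + (1 − ρ)μ  ⇒  X = (T̂ − (1 − ρ)μ) / ρ
X = (72.9536 − 0.348 × 78.3) / 0.652 = (72.9536 − 27.2484) / 0.652 = 45.7052 / 0.652 = 70.100

70.1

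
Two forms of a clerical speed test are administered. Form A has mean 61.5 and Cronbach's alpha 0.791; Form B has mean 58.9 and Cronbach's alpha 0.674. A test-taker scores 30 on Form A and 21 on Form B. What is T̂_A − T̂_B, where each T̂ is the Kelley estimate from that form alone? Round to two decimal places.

3.23

T̂_A = 0.791(30) + 0.209(61.5) = 36.5835
T̂_B = 0.674(21) + 0.326(58.9) = 33.3554
T̂_A − T̂_B = 3.2281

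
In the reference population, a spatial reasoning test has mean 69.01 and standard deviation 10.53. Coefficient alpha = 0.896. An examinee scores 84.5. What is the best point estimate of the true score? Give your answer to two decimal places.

T̂ = 0.896(84.5) + 0.104(69.01) = 75.7120 + 7.17704 = 82.889 → 82.89

82.89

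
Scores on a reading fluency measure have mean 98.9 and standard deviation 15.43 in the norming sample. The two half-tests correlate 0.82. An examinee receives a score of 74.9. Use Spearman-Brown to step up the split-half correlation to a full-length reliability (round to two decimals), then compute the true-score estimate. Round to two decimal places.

77.30

Spearman-Brown: ρ = 2r/(1 + r) = 2(0.82)/(1 + 0.82) = 1.640/1.82 = 0.9011 → 0.90
T̂ = 0.90(74.9) + 0.10(98.9) = 67.410 + 9.890 = 77.300 → 77.30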